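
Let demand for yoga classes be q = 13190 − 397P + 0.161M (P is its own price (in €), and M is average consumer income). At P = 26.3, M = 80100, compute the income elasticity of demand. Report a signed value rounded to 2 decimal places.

0.82

At the given values, q = 13190 − 397(26.3) + 0.161(80100) = 15645.
∂q/∂M = 0.161.
E = (0.161) × (80100/15645) = 0.8242…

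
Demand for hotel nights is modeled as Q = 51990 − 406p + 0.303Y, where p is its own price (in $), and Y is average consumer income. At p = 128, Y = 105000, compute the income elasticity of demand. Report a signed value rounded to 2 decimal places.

At the given values, Q = 51990 − 406(128) + 0.303(105000) = 31837.
∂Q/∂Y = 0.303.
E = (0.303) × (105000/31837) = 0.9993…

1.00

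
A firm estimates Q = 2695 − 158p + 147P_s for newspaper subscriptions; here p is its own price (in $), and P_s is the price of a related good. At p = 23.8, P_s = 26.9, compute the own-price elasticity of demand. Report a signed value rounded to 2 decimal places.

At the given values, Q = 2695 − 158(23.8) + 147(26.9) = 2888.9.
∂Q/∂p = −158.
E = (-158) × (23.8/2888.9) = -1.3016…

-1.30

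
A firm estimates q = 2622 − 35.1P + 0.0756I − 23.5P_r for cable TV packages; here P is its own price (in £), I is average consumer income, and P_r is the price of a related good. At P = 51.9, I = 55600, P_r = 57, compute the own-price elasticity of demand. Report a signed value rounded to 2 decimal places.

-0.50

At the given values, q = 2622 − 35.1(51.9) + 0.0756(55600) − 23.5(57) = 3664.17.
∂q/∂P = −35.1.
E = (-35.1) × (51.9/3664.17) = -0.4971…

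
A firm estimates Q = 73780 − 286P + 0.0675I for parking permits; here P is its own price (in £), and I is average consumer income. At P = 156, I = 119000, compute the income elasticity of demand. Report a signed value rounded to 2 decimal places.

At the given values, Q = 73780 − 286(156) + 0.0675(119000) = 37196.5.
∂Q/∂I = 0.0675.
E = (0.0675) × (119000/37196.5) = 0.2159…

0.22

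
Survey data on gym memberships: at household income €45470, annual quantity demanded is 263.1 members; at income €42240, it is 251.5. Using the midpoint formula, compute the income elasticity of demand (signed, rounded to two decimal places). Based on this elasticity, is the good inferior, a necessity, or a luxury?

0.61; necessity

%ΔQ = (251.5 − 263.1)/[( 263.1 + 251.5)/2] = -11.6/257.3 = -0.045083…
%ΔIncome = (42240 − 45470)/[( 45470 + 42240)/2] = -3230/43855 = -0.073651…
E_income = (-11.6/257.3) / (-3230/43855) = 0.6121…
0 < E_income < 1 ⇒ normal good, necessity.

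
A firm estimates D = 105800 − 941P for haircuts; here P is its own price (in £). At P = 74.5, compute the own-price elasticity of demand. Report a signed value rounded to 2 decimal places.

-1.96

At the given values, D = 105800 − 941(74.5) = 35695.5.
∂D/∂P = −941.
E = (-941) × (74.5/35695.5) = -1.9639…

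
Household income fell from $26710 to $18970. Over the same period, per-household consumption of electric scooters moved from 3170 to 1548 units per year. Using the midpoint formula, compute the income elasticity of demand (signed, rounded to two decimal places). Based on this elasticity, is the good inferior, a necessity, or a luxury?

2.03; luxury

%ΔQ = (1548 − 3170)/[( 3170 + 1548)/2] = -1622/2359 = -0.687579…
%ΔIncome = (18970 − 26710)/[( 26710 + 18970)/2] = -7740/22840 = -0.338879…
E_income = (-1622/2359) / (-7740/22840) = 2.0289…
E_income > 1 ⇒ normal good, luxury.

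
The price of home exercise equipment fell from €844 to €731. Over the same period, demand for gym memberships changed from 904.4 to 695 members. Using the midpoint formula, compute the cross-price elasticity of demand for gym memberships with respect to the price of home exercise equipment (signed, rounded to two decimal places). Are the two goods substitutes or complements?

1.82; substitutes

%ΔQ_{gym memberships} = (695 − 904.4)/avg = -209.4/799.7 = -0.261848…
%ΔP_{home exercise equipment} = (731 − 844)/avg = -113/787.5 = -0.143492…
E_cross = (-209.4/799.7) / (-113/787.5) = 1.8248…
E_cross > 0 ⇒ the goods are substitutes.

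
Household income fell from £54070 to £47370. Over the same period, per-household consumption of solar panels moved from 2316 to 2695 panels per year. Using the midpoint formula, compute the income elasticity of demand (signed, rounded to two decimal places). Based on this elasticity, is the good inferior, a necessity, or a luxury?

%ΔQ = (2695 − 2316)/[( 2316 + 2695)/2] = 379/2505.5 = 0.151267…
%ΔIncome = (47370 − 54070)/[( 54070 + 47370)/2] = -6700/50720 = -0.132097…
E_income = (379/2505.5) / (-6700/50720) = -1.1451…
E_income < 0 ⇒ inferior good.

-1.15; inferior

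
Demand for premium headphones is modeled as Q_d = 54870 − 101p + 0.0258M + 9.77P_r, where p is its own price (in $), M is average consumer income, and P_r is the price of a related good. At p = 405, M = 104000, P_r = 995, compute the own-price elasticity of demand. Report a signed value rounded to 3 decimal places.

At the given values, Q_d = 54870 − 101(405) + 0.0258(104000) + 9.77(995) = 26369.35.
∂Q_d/∂p = −101.
E = (-101) × (405/26369.35) = -1.55123…

-1.551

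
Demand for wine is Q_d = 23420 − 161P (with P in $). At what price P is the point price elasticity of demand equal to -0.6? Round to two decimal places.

Ed = −161P/(23420 − 161P). Set this equal to -0.6:
161P = 0.6·(23420 − 161P) ⇒ 161P(1 + 0.6) = 0.6·23420
P = 0.6·23420 / (161·1.6) = 54.5496…

54.55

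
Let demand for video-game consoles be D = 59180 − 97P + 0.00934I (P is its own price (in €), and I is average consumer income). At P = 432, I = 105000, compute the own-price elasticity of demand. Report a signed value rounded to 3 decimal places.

At the given values, D = 59180 − 97(432) + 0.00934(105000) = 18256.7.
∂D/∂P = −97.
E = (-97) × (432/18256.7) = -2.29526…

-2.295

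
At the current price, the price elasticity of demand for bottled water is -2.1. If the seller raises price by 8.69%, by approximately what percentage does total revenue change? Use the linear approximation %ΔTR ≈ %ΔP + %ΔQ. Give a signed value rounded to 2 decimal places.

%ΔQ ≈ Ed × %ΔP = (-2.1) × (+8.69%) = -18.2490%
%ΔTR ≈ %ΔP + %ΔQ = (+8.69%) + (-18.2490%) = -9.5590%

-9.56%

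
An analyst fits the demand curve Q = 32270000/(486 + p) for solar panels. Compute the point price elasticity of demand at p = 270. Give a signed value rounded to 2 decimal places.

dQ/dp = −32270000/(486 + p)² = -56.4619. At p = 270, Q = 42685.2.
Ed = (dQ/dp)·(p/Q) = (-56.4619) × (270/42685.2) = -0.3571…

-0.36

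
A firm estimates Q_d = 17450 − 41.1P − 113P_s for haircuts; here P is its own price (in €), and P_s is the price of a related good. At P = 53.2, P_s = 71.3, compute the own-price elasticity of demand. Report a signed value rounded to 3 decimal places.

At the given values, Q_d = 17450 − 41.1(53.2) − 113(71.3) = 7206.58.
∂Q_d/∂P = −41.1.
E = (-41.1) × (53.2/7206.58) = -0.30340…

-0.303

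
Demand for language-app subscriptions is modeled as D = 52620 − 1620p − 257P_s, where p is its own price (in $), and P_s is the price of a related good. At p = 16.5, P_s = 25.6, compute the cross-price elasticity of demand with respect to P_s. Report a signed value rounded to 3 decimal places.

-0.341

At the given values, D = 52620 − 1620(16.5) − 257(25.6) = 19310.8.
∂D/∂P_s = -257.
E = (-257) × (25.6/19310.8) = -0.34070…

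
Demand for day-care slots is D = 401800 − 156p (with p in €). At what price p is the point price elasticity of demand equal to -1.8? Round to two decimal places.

1655.77

Ed = −156p/(401800 − 156p). Set this equal to -1.8:
156p = 1.8·(401800 − 156p) ⇒ 156p(1 + 1.8) = 1.8·401800
p = 1.8·401800 / (156·2.8) = 1655.7692…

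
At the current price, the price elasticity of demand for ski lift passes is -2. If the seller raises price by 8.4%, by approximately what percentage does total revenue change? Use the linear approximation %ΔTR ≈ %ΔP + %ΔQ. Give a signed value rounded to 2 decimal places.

%ΔQ ≈ Ed × %ΔP = (-2) × (+8.4%) = -16.8000%
%ΔTR ≈ %ΔP + %ΔQ = (+8.4%) + (-16.8000%) = -8.4000%

-8.40%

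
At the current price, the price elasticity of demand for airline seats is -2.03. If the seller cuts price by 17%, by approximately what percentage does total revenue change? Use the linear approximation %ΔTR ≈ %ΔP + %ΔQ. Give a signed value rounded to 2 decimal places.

+17.51%

%ΔQ ≈ Ed × %ΔP = (-2.03) × (-17%) = +34.5100%
%ΔTR ≈ %ΔP + %ΔQ = (-17%) + (+34.5100%) = +17.5100%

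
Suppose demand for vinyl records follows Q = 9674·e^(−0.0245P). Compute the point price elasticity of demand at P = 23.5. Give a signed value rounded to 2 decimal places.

-0.58

dQ/dP = −0.0245·Q = -133.268. At P = 23.5, Q = 5439.53.
Ed = (dQ/dP)·(P/Q) = (-133.268) × (23.5/5439.53) = -0.5757…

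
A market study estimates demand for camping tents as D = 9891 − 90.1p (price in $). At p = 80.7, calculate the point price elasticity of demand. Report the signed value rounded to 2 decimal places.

-2.78

dD/dp = −90.1. At p = 80.7, D = 9891 − 90.1(80.7) = 2619.93.
Ed = (dD/dp)·(p/D) = −90.1 × (80.7/2619.93) = -2.7752…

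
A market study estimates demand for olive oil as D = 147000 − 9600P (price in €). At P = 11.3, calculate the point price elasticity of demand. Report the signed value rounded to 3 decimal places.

dD/dP = −9600. At P = 11.3, D = 147000 − 9600(11.3) = 38520.
Ed = (dD/dP)·(P/D) = −9600 × (11.3/38520) = -2.81619…

-2.816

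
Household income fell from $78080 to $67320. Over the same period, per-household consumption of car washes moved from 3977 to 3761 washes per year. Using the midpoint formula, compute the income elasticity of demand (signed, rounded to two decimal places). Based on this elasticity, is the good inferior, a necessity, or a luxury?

%ΔQ = (3761 − 3977)/[( 3977 + 3761)/2] = -216/3869 = -0.055828…
%ΔIncome = (67320 − 78080)/[( 78080 + 67320)/2] = -10760/72700 = -0.148005…
E_income = (-216/3869) / (-10760/72700) = 0.3772…
0 < E_income < 1 ⇒ normal good, necessity.

0.38; necessity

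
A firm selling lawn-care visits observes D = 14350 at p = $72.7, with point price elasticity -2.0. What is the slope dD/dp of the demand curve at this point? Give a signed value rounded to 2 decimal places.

-394.77

Ed = (dD/dp)·(p/D) ⇒ dD/dp = Ed·D/p = (-2.0)·14350/72.7 = -394.7730…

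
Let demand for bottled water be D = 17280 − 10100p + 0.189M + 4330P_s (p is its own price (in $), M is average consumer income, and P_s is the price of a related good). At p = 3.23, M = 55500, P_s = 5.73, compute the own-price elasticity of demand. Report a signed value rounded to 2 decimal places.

-1.63

At the given values, D = 17280 − 10100(3.23) + 0.189(55500) + 4330(5.73) = 19957.4.
∂D/∂p = −10100.
E = (-10100) × (3.23/19957.4) = -1.6346…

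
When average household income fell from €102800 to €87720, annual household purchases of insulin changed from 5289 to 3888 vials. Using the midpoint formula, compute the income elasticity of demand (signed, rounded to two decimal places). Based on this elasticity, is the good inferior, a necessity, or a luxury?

1.93; luxury

%ΔQ = (3888 − 5289)/[( 5289 + 3888)/2] = -1401/4588.5 = -0.305328…
%ΔIncome = (87720 − 102800)/[( 102800 + 87720)/2] = -15080/95260 = -0.158303…
E_income = (-1401/4588.5) / (-15080/95260) = 1.9287…
E_income > 1 ⇒ normal good, luxury.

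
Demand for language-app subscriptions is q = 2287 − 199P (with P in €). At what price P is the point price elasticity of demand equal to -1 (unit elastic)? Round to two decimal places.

5.75

Ed = −199P/(2287 − 199P). Set this equal to -1:
199P = 1·(2287 − 199P) ⇒ 199P(1 + 1) = 1·2287
P = 1·2287 / (199·2) = 5.7462…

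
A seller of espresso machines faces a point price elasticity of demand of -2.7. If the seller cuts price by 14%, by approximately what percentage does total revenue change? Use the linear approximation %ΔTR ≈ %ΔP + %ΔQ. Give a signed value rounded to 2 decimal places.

%ΔQ ≈ Ed × %ΔP = (-2.7) × (-14%) = +37.8000%
%ΔTR ≈ %ΔP + %ΔQ = (-14%) + (+37.8000%) = +23.8000%

+23.80%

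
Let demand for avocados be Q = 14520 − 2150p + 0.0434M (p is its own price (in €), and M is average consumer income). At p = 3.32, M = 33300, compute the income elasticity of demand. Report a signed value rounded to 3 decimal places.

At the given values, Q = 14520 − 2150(3.32) + 0.0434(33300) = 8827.22.
∂Q/∂M = 0.0434.
E = (0.0434) × (33300/8827.22) = 0.16372…

0.164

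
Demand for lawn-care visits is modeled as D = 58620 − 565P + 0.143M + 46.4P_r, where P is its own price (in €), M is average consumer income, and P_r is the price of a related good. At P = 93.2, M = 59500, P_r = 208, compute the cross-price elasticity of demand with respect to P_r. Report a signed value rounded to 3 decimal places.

0.400

At the given values, D = 58620 − 565(93.2) + 0.143(59500) + 46.4(208) = 24121.7.
∂D/∂P_r = 46.4.
E = (46.4) × (208/24121.7) = 0.40010…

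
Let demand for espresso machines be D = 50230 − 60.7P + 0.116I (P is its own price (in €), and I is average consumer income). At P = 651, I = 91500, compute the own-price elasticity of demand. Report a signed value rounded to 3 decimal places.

-1.853

At the given values, D = 50230 − 60.7(651) + 0.116(91500) = 21328.3.
∂D/∂P = −60.7.
E = (-60.7) × (651/21328.3) = -1.85273…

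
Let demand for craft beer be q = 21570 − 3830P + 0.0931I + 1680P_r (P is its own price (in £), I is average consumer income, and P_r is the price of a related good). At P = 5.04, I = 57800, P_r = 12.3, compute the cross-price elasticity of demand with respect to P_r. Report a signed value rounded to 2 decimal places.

At the given values, q = 21570 − 3830(5.04) + 0.0931(57800) + 1680(12.3) = 28311.98.
∂q/∂P_r = 1680.
E = (1680) × (12.3/28311.98) = 0.7298…

0.73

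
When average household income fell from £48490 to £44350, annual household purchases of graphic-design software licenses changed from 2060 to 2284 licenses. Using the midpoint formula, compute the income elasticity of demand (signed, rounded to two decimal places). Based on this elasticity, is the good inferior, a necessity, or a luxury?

%ΔQ = (2284 − 2060)/[( 2060 + 2284)/2] = 224/2172 = 0.103130…
%ΔIncome = (44350 − 48490)/[( 48490 + 44350)/2] = -4140/46420 = -0.089185…
E_income = (224/2172) / (-4140/46420) = -1.1563…
E_income < 0 ⇒ inferior good.

-1.16; inferior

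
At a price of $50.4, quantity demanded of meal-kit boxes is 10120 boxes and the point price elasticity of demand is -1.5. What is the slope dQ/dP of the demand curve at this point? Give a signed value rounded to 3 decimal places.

-301.190

Ed = (dQ/dP)·(P/Q) ⇒ dQ/dP = Ed·Q/P = (-1.5)·10120/50.4 = -301.19047…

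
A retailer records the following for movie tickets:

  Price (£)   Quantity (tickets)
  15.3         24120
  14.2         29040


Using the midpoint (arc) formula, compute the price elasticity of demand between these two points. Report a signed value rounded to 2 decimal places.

%ΔQ = (29040 − 24120) / [(24120 + 29040)/2] = 4920/26580 = 0.185101…
%ΔP = (14.2 − 15.3) / [(15.3 + 14.2)/2] = -1.1/14.75 = -0.074576…
Arc Ed = %ΔQ / %ΔP = (4920/26580) / (-1.1/14.75) = -2.4820…

-2.48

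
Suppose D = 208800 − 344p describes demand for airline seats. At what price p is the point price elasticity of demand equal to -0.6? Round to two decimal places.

227.62

Ed = −344p/(208800 − 344p). Set this equal to -0.6:
344p = 0.6·(208800 − 344p) ⇒ 344p(1 + 0.6) = 0.6·208800
p = 0.6·208800 / (344·1.6) = 227.6162…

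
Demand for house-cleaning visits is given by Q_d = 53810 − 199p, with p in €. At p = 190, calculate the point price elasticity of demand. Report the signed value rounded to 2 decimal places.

dQ_d/dp = −199. At p = 190, Q_d = 53810 − 199(190) = 16000.
Ed = (dQ_d/dp)·(p/Q_d) = −199 × (190/16000) = -2.3631…

-2.36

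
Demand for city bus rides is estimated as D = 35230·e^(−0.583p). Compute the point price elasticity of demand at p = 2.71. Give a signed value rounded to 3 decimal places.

dD/dp = −0.583·D = -4230.84. At p = 2.71, D = 7257.01.
Ed = (dD/dp)·(p/D) = (-4230.84) × (2.71/7257.01) = -1.57993

-1.580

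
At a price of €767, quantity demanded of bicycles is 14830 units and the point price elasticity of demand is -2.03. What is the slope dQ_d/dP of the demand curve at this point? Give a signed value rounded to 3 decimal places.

Ed = (dQ_d/dP)·(P/Q_d) ⇒ dQ_d/dP = Ed·Q_d/P = (-2.03)·14830/767 = -39.25019…

-39.250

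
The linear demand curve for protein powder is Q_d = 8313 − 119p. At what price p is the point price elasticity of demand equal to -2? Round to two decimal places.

46.57

Ed = −119p/(8313 − 119p). Set this equal to -2:
119p = 2·(8313 − 119p) ⇒ 119p(1 + 2) = 2·8313
p = 2·8313 / (119·3) = 46.5714…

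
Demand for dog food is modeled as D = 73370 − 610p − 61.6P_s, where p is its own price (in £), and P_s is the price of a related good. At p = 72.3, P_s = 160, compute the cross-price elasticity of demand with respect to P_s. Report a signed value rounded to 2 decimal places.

-0.51

At the given values, D = 73370 − 610(72.3) − 61.6(160) = 19411.
∂D/∂P_s = -61.6.
E = (-61.6) × (160/19411) = -0.5077…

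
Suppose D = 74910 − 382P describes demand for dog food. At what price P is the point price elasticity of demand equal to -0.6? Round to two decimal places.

73.54

Ed = −382P/(74910 − 382P). Set this equal to -0.6:
382P = 0.6·(74910 − 382P) ⇒ 382P(1 + 0.6) = 0.6·74910
P = 0.6·74910 / (382·1.6) = 73.5373…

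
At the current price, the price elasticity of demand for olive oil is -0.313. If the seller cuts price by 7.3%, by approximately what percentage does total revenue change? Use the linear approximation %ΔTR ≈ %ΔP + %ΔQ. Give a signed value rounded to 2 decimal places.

-5.02%

%ΔQ ≈ Ed × %ΔP = (-0.313) × (-7.3%) = +2.2849%
%ΔTR ≈ %ΔP + %ΔQ = (-7.3%) + (+2.2849%) = -5.0151%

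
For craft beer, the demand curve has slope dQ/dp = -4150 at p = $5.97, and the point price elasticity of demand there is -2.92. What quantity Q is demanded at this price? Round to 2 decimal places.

Ed = (dQ/dp)·(p/Q) ⇒ Q = (dQ/dp)·p/Ed = (-4150)·5.97/(-2.92) = 8484.7602…

8484.76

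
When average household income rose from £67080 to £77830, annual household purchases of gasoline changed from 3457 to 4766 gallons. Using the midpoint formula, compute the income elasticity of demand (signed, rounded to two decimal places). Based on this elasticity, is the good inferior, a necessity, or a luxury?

%ΔQ = (4766 − 3457)/[( 3457 + 4766)/2] = 1309/4111.5 = 0.318375…
%ΔIncome = (77830 − 67080)/[( 67080 + 77830)/2] = 10750/72455 = 0.148367…
E_income = (1309/4111.5) / (10750/72455) = 2.1458…
E_income > 1 ⇒ normal good, luxury.

2.15; luxury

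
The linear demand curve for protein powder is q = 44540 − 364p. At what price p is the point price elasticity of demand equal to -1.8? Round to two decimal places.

78.66

Ed = −364p/(44540 − 364p). Set this equal to -1.8:
364p = 1.8·(44540 − 364p) ⇒ 364p(1 + 1.8) = 1.8·44540
p = 1.8·44540 / (364·2.8) = 78.6616…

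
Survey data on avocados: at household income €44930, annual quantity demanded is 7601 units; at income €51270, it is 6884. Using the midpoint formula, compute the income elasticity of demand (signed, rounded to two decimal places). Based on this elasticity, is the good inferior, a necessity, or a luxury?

-0.75; inferior

%ΔQ = (6884 − 7601)/[( 7601 + 6884)/2] = -717/7242.5 = -0.098998…
%ΔIncome = (51270 − 44930)/[( 44930 + 51270)/2] = 6340/48100 = 0.131808…
E_income = (-717/7242.5) / (6340/48100) = -0.7510…
E_income < 0 ⇒ inferior good.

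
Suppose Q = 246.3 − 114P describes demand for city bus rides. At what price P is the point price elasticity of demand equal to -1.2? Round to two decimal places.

Ed = −114P/(246.3 − 114P). Set this equal to -1.2:
114P = 1.2·(246.3 − 114P) ⇒ 114P(1 + 1.2) = 1.2·246.3
P = 1.2·246.3 / (114·2.2) = 1.1784…

1.18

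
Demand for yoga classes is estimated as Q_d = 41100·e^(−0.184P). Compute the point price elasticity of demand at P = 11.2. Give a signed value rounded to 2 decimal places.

dQ_d/dP = −0.184·Q_d = -963.087. At P = 11.2, Q_d = 5234.17.
Ed = (dQ_d/dP)·(P/Q_d) = (-963.087) × (11.2/5234.17) = -2.0608

-2.06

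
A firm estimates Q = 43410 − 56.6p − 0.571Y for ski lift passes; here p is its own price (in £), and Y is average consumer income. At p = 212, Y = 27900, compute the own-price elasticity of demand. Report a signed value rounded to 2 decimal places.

At the given values, Q = 43410 − 56.6(212) − 0.571(27900) = 15479.9.
∂Q/∂p = −56.6.
E = (-56.6) × (212/15479.9) = -0.7751…

-0.78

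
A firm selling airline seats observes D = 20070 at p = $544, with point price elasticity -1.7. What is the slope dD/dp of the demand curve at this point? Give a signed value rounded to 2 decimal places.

Ed = (dD/dp)·(p/D) ⇒ dD/dp = Ed·D/p = (-1.7)·20070/544 = -62.7187…

-62.72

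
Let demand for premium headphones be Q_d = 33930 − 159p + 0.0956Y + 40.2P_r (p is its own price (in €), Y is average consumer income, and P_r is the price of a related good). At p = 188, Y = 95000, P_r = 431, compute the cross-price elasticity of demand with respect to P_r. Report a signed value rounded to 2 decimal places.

0.57

At the given values, Q_d = 33930 − 159(188) + 0.0956(95000) + 40.2(431) = 30446.2.
∂Q_d/∂P_r = 40.2.
E = (40.2) × (431/30446.2) = 0.5690…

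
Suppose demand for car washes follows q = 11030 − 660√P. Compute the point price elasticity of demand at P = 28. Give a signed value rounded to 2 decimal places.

-0.23

dq/dP = −660/(2√P) = -62.3641. At P = 28, q = 7537.61.
Ed = (dq/dP)·(P/q) = (-62.3641) × (28/7537.61) = -0.2316…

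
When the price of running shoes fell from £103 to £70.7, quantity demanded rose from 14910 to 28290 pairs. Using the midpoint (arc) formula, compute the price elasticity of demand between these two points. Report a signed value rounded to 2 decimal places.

-1.67

%ΔQ = (28290 − 14910) / [(14910 + 28290)/2] = 13380/21600 = 0.619444…
%ΔP = (70.7 − 103) / [(103 + 70.7)/2] = -32.3/86.85 = -0.371905…
Arc Ed = %ΔQ / %ΔP = (13380/21600) / (-32.3/86.85) = -1.6655…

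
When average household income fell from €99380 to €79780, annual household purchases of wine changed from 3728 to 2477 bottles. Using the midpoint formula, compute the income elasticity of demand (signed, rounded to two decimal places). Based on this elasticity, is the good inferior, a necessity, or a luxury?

1.84; luxury

%ΔQ = (2477 − 3728)/[( 3728 + 2477)/2] = -1251/3102.5 = -0.403223…
%ΔIncome = (79780 − 99380)/[( 99380 + 79780)/2] = -19600/89580 = -0.218798…
E_income = (-1251/3102.5) / (-19600/89580) = 1.8428…
E_income > 1 ⇒ normal good, luxury.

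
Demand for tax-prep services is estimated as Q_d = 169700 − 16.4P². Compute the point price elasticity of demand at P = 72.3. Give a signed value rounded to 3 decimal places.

dQ_d/dP = −2·16.4·P = -2371.44. At P = 72.3, Q_d = 83972.444.
Ed = (dQ_d/dP)·(P/Q_d) = (-2371.44) × (72.3/83972.444) = -2.04180…

-2.042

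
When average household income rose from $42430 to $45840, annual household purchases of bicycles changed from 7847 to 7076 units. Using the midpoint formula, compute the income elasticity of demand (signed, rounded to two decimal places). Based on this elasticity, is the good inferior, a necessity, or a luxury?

-1.34; inferior

%ΔQ = (7076 − 7847)/[( 7847 + 7076)/2] = -771/7461.5 = -0.103330…
%ΔIncome = (45840 − 42430)/[( 42430 + 45840)/2] = 3410/44135 = 0.077262…
E_income = (-771/7461.5) / (3410/44135) = -1.3373…
E_income < 0 ⇒ inferior good.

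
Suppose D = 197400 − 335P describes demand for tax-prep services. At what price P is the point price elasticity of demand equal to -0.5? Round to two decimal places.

Ed = −335P/(197400 − 335P). Set this equal to -0.5:
335P = 0.5·(197400 − 335P) ⇒ 335P(1 + 0.5) = 0.5·197400
P = 0.5·197400 / (335·1.5) = 196.4179…

196.42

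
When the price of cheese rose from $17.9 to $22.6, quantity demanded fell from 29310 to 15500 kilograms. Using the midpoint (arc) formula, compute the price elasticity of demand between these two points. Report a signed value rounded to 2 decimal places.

%ΔQ = (15500 − 29310) / [(29310 + 15500)/2] = -13810/22405 = -0.616380…
%ΔP = (22.6 − 17.9) / [(17.9 + 22.6)/2] = 4.7/20.25 = 0.232098…
Arc Ed = %ΔQ / %ΔP = (-13810/22405) / (4.7/20.25) = -2.6556…

-2.66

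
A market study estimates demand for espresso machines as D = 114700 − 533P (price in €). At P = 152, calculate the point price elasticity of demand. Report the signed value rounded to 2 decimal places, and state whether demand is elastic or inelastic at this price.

dD/dP = −533. At P = 152, D = 114700 − 533(152) = 33684.
Ed = (dD/dP)·(P/D) = −533 × (152/33684) = -2.4051…
|Ed| = 2.41 > 1, so demand is elastic.

-2.41; elastic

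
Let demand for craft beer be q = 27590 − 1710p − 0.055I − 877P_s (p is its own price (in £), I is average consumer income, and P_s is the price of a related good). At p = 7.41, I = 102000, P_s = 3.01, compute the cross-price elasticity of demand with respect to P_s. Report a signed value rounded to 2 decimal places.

At the given values, q = 27590 − 1710(7.41) − 0.055(102000) − 877(3.01) = 6669.13.
∂q/∂P_s = -877.
E = (-877) × (3.01/6669.13) = -0.3958…

-0.40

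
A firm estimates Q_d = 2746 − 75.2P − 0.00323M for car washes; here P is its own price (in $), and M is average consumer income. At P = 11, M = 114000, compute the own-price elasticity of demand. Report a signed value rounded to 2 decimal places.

-0.53

At the given values, Q_d = 2746 − 75.2(11) − 0.00323(114000) = 1550.58.
∂Q_d/∂P = −75.2.
E = (-75.2) × (11/1550.58) = -0.5334…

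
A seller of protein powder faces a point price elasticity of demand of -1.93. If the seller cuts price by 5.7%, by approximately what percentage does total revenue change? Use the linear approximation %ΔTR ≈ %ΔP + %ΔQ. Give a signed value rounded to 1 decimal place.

%ΔQ ≈ Ed × %ΔP = (-1.93) × (-5.7%) = +11.0010%
%ΔTR ≈ %ΔP + %ΔQ = (-5.7%) + (+11.0010%) = +5.3010%

+5.3%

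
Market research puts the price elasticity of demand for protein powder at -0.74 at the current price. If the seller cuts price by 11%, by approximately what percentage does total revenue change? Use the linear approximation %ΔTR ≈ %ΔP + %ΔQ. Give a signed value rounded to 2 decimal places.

%ΔQ ≈ Ed × %ΔP = (-0.74) × (-11%) = +8.1400%
%ΔTR ≈ %ΔP + %ΔQ = (-11%) + (+8.1400%) = -2.8600%

-2.86%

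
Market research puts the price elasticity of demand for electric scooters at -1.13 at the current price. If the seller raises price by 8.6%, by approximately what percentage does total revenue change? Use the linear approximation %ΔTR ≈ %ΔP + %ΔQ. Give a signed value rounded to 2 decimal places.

-1.12%

%ΔQ ≈ Ed × %ΔP = (-1.13) × (+8.6%) = -9.7180%
%ΔTR ≈ %ΔP + %ΔQ = (+8.6%) + (-9.7180%) = -1.1180%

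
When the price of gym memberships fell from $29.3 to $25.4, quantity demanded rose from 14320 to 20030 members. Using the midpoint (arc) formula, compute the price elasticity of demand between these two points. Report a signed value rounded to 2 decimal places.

%ΔQ = (20030 − 14320) / [(14320 + 20030)/2] = 5710/17175 = 0.332459…
%ΔP = (25.4 − 29.3) / [(29.3 + 25.4)/2] = -3.9/27.35 = -0.142595…
Arc Ed = %ΔQ / %ΔP = (5710/17175) / (-3.9/27.35) = -2.3314…

-2.33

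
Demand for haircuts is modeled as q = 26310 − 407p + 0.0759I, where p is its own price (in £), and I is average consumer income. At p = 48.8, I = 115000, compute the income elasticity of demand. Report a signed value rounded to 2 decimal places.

0.58

At the given values, q = 26310 − 407(48.8) + 0.0759(115000) = 15176.9.
∂q/∂I = 0.0759.
E = (0.0759) × (115000/15176.9) = 0.5751…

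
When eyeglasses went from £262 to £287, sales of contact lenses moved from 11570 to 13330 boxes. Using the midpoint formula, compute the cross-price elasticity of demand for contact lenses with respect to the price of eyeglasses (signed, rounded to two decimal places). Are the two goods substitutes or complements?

%ΔQ_{contact lenses} = (13330 − 11570)/avg = 1760/12450 = 0.141365…
%ΔP_{eyeglasses} = (287 − 262)/avg = 25/274.5 = 0.091074…
E_cross = (1760/12450) / (25/274.5) = 1.5521…
E_cross > 0 ⇒ the goods are substitutes.

1.55; substitutes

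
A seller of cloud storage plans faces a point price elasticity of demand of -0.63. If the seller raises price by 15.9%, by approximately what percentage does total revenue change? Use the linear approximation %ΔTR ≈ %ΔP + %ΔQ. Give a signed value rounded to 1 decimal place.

%ΔQ ≈ Ed × %ΔP = (-0.63) × (+15.9%) = -10.0170%
%ΔTR ≈ %ΔP + %ΔQ = (+15.9%) + (-10.0170%) = +5.8830%

+5.9%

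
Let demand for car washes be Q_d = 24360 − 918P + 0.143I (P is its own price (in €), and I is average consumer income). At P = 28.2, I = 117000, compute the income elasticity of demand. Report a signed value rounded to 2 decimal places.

At the given values, Q_d = 24360 − 918(28.2) + 0.143(117000) = 15203.4.
∂Q_d/∂I = 0.143.
E = (0.143) × (117000/15203.4) = 1.1004…

1.10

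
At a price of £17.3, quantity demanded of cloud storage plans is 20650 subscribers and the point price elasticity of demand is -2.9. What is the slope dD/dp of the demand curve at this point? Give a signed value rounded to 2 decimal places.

Ed = (dD/dp)·(p/D) ⇒ dD/dp = Ed·D/p = (-2.9)·20650/17.3 = -3461.5606…

-3461.56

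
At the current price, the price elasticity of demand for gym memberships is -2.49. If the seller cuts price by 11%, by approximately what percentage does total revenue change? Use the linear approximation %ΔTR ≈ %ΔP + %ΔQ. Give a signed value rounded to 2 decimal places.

%ΔQ ≈ Ed × %ΔP = (-2.49) × (-11%) = +27.3900%
%ΔTR ≈ %ΔP + %ΔQ = (-11%) + (+27.3900%) = +16.3900%

+16.39%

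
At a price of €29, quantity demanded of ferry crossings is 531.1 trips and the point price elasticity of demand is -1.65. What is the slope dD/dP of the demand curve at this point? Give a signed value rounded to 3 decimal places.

-30.218

Ed = (dD/dP)·(P/D) ⇒ dD/dP = Ed·D/P = (-1.65)·531.1/29 = -30.21775…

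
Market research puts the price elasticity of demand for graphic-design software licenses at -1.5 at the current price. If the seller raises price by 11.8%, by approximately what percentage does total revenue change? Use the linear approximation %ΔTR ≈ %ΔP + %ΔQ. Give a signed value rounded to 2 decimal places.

-5.90%

%ΔQ ≈ Ed × %ΔP = (-1.5) × (+11.8%) = -17.7000%
%ΔTR ≈ %ΔP + %ΔQ = (+11.8%) + (-17.7000%) = -5.9000%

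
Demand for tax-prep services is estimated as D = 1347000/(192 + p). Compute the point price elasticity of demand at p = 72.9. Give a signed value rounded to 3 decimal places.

-0.275

dD/dp = −1347000/(192 + p)² = -19.1957. At p = 72.9, D = 5084.94.
Ed = (dD/dp)·(p/D) = (-19.1957) × (72.9/5084.94) = -0.27519…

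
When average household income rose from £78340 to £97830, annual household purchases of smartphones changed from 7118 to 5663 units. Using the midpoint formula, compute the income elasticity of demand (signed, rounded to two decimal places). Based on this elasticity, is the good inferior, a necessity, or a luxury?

-1.03; inferior

%ΔQ = (5663 − 7118)/[( 7118 + 5663)/2] = -1455/6390.5 = -0.227681…
%ΔIncome = (97830 − 78340)/[( 78340 + 97830)/2] = 19490/88085 = 0.221263…
E_income = (-1455/6390.5) / (19490/88085) = -1.0290…
E_income < 0 ⇒ inferior good.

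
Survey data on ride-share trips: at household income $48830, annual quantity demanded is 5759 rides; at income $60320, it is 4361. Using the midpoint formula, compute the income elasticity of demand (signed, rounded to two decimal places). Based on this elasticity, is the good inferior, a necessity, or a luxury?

%ΔQ = (4361 − 5759)/[( 5759 + 4361)/2] = -1398/5060 = -0.276284…
%ΔIncome = (60320 − 48830)/[( 48830 + 60320)/2] = 11490/54575 = 0.210535…
E_income = (-1398/5060) / (11490/54575) = -1.3122…
E_income < 0 ⇒ inferior good.

-1.31; inferior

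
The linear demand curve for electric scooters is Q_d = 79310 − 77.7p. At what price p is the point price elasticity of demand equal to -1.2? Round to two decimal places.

Ed = −77.7p/(79310 − 77.7p). Set this equal to -1.2:
77.7p = 1.2·(79310 − 77.7p) ⇒ 77.7p(1 + 1.2) = 1.2·79310
p = 1.2·79310 / (77.7·2.2) = 556.7567…

556.76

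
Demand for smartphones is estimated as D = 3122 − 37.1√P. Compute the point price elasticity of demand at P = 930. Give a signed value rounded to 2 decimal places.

dD/dP = −37.1/(2√P) = -0.608278. At P = 930, D = 1990.6.
Ed = (dD/dP)·(P/D) = (-0.608278) × (930/1990.6) = -0.2841…

-0.28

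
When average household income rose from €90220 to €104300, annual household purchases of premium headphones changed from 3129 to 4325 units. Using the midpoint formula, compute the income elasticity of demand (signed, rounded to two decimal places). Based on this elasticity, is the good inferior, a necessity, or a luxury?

%ΔQ = (4325 − 3129)/[( 3129 + 4325)/2] = 1196/3727 = 0.320901…
%ΔIncome = (104300 − 90220)/[( 90220 + 104300)/2] = 14080/97260 = 0.144766…
E_income = (1196/3727) / (14080/97260) = 2.2166…
E_income > 1 ⇒ normal good, luxury.

2.22; luxury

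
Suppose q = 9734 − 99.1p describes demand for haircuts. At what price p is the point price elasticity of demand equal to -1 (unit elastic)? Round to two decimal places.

Ed = −99.1p/(9734 − 99.1p). Set this equal to -1:
99.1p = 1·(9734 − 99.1p) ⇒ 99.1p(1 + 1) = 1·9734
p = 1·9734 / (99.1·2) = 49.1120…

49.11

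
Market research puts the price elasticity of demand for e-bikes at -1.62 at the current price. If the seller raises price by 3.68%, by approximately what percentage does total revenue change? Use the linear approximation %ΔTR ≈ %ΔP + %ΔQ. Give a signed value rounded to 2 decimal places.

-2.28%

%ΔQ ≈ Ed × %ΔP = (-1.62) × (+3.68%) = -5.9616%
%ΔTR ≈ %ΔP + %ΔQ = (+3.68%) + (-5.9616%) = -2.2816%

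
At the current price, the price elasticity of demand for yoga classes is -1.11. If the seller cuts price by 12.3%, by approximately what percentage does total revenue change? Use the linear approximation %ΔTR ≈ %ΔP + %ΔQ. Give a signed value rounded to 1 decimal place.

+1.4%

%ΔQ ≈ Ed × %ΔP = (-1.11) × (-12.3%) = +13.6530%
%ΔTR ≈ %ΔP + %ΔQ = (-12.3%) + (+13.6530%) = +1.3530%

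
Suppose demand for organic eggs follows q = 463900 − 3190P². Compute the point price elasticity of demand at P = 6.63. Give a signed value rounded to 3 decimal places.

dq/dP = −2·3190·P = -42299.4. At P = 6.63, q = 323677.489.
Ed = (dq/dP)·(P/q) = (-42299.4) × (6.63/323677.489) = -0.86643…

-0.866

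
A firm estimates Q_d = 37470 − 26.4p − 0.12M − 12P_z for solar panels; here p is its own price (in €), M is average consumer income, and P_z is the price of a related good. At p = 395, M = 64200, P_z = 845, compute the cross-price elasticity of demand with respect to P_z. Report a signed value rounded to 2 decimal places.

-1.10

At the given values, Q_d = 37470 − 26.4(395) − 0.12(64200) − 12(845) = 9198.
∂Q_d/∂P_z = -12.
E = (-12) × (845/9198) = -1.1024…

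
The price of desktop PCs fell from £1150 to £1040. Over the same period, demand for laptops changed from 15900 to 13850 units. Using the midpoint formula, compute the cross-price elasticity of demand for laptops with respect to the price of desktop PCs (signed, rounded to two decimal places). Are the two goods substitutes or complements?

%ΔQ_{laptops} = (13850 − 15900)/avg = -2050/14875 = -0.137815…
%ΔP_{desktop PCs} = (1040 − 1150)/avg = -110/1095 = -0.100456…
E_cross = (-2050/14875) / (-110/1095) = 1.3718…
E_cross > 0 ⇒ the goods are substitutes.

1.37; substitutes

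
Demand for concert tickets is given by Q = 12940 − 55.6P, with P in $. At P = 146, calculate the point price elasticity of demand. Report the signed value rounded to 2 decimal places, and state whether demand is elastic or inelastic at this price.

-1.68; elastic

dQ/dP = −55.6. At P = 146, Q = 12940 − 55.6(146) = 4822.4.
Ed = (dQ/dP)·(P/Q) = −55.6 × (146/4822.4) = -1.6833…
|Ed| = 1.68 > 1, so demand is elastic.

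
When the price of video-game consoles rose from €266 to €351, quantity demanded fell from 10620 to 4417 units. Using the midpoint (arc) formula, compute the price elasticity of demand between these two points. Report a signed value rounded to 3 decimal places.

%ΔQ = (4417 − 10620) / [(10620 + 4417)/2] = -6203/7518.5 = -0.825031…
%ΔP = (351 − 266) / [(266 + 351)/2] = 85/308.5 = 0.275526…
Arc Ed = %ΔQ / %ΔP = (-6203/7518.5) / (85/308.5) = -2.99437…

-2.994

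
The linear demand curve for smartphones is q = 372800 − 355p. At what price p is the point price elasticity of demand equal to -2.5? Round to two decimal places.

750.10

Ed = −355p/(372800 − 355p). Set this equal to -2.5:
355p = 2.5·(372800 − 355p) ⇒ 355p(1 + 2.5) = 2.5·372800
p = 2.5·372800 / (355·3.5) = 750.1006…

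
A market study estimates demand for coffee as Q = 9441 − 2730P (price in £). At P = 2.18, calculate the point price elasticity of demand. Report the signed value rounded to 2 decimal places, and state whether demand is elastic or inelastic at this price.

dQ/dP = −2730. At P = 2.18, Q = 9441 − 2730(2.18) = 3489.6.
Ed = (dQ/dP)·(P/Q) = −2730 × (2.18/3489.6) = -1.7054…
|Ed| = 1.71 > 1, so demand is elastic.

-1.71; elastic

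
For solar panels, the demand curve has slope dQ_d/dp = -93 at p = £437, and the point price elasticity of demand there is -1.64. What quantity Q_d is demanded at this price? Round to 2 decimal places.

24781.10

Ed = (dQ_d/dp)·(p/Q_d) ⇒ Q_d = (dQ_d/dp)·p/Ed = (-93)·437/(-1.64) = 24781.0975…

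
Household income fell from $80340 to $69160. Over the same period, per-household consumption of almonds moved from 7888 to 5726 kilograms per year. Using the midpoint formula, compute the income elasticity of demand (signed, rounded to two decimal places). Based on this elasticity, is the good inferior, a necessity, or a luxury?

2.12; luxury

%ΔQ = (5726 − 7888)/[( 7888 + 5726)/2] = -2162/6807 = -0.317614…
%ΔIncome = (69160 − 80340)/[( 80340 + 69160)/2] = -11180/74750 = -0.149565…
E_income = (-2162/6807) / (-11180/74750) = 2.1235…
E_income > 1 ⇒ normal good, luxury.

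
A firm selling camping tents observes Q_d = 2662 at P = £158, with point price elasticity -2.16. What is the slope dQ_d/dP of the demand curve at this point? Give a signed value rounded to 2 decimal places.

-36.39

Ed = (dQ_d/dP)·(P/Q_d) ⇒ dQ_d/dP = Ed·Q_d/P = (-2.16)·2662/158 = -36.3918…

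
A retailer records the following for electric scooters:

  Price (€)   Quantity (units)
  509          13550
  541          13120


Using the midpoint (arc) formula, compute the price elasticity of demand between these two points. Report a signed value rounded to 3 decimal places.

%ΔQ = (13120 − 13550) / [(13550 + 13120)/2] = -430/13335 = -0.032245…
%ΔP = (541 − 509) / [(509 + 541)/2] = 32/525 = 0.060952…
Arc Ed = %ΔQ / %ΔP = (-430/13335) / (32/525) = -0.52903…

-0.529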